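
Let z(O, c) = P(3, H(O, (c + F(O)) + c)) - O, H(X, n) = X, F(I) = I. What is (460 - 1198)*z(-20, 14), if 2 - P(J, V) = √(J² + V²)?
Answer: -16236 + 738*√409 ≈ -1310.9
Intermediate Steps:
P(J, V) = 2 - √(J² + V²)
z(O, c) = 2 - O - √(9 + O²) (z(O, c) = (2 - √(3² + O²)) - O = (2 - √(9 + O²)) - O = 2 - O - √(9 + O²))
(460 - 1198)*z(-20, 14) = (460 - 1198)*(2 - 1*(-20) - √(9 + (-20)²)) = -738*(2 + 20 - √(9 + 400)) = -738*(2 + 20 - √409) = -738*(22 - √409) = -16236 + 738*√409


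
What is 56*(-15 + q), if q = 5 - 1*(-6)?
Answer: -224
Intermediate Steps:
q = 11 (q = 5 + 6 = 11)
56*(-15 + q) = 56*(-15 + 11) = 56*(-4) = -224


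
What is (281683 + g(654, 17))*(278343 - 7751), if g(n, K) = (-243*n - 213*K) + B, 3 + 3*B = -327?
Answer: 32208565760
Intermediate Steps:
B = -110 (B = -1 + (1/3)*(-327) = -1 - 109 = -110)
g(n, K) = -110 - 243*n - 213*K (g(n, K) = (-243*n - 213*K) - 110 = -110 - 243*n - 213*K)
(281683 + g(654, 17))*(278343 - 7751) = (281683 + (-110 - 243*654 - 213*17))*(278343 - 7751) = (281683 + (-110 - 158922 - 3621))*270592 = (281683 - 162653)*270592 = 119030*270592 = 32208565760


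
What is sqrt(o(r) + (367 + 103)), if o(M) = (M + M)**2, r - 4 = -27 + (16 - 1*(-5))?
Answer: 9*sqrt(6) ≈ 22.045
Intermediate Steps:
r = -2 (r = 4 + (-27 + (16 - 1*(-5))) = 4 + (-27 + (16 + 5)) = 4 + (-27 + 21) = 4 - 6 = -2)
o(M) = 4*M**2 (o(M) = (2*M)**2 = 4*M**2)
sqrt(o(r) + (367 + 103)) = sqrt(4*(-2)**2 + (367 + 103)) = sqrt(4*4 + 470) = sqrt(16 + 470) = sqrt(486) = 9*sqrt(6)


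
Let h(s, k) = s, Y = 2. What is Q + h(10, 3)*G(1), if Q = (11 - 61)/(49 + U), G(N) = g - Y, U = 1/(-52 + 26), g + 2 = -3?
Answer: -90410/1273 ≈ -71.021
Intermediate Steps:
g = -5 (g = -2 - 3 = -5)
U = -1/26 (U = 1/(-26) = -1/26 ≈ -0.038462)
G(N) = -7 (G(N) = -5 - 1*2 = -5 - 2 = -7)
Q = -1300/1273 (Q = (11 - 61)/(49 - 1/26) = -50/1273/26 = -50*26/1273 = -1300/1273 ≈ -1.0212)
Q + h(10, 3)*G(1) = -1300/1273 + 10*(-7) = -1300/1273 - 70 = -90410/1273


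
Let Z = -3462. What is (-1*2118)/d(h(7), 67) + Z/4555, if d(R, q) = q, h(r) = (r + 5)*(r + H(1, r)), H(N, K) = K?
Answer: -9879444/305185 ≈ -32.372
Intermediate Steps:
h(r) = 2*r*(5 + r) (h(r) = (r + 5)*(r + r) = (5 + r)*(2*r) = 2*r*(5 + r))
(-1*2118)/d(h(7), 67) + Z/4555 = -1*2118/67 - 3462/4555 = -2118*1/67 - 3462*1/4555 = -2118/67 - 3462/4555 = -9879444/305185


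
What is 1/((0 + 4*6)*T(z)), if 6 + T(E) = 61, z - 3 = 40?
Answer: 1/1320 ≈ 0.00075758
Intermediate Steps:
z = 43 (z = 3 + 40 = 43)
T(E) = 55 (T(E) = -6 + 61 = 55)
1/((0 + 4*6)*T(z)) = 1/((0 + 4*6)*55) = 1/((0 + 24)*55) = 1/(24*55) = 1/1320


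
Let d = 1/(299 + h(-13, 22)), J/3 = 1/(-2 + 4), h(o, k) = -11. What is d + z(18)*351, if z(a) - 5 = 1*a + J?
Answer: 2476657/288 ≈ 8599.5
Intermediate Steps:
J = 3/2 (J = 3/(-2 + 4) = 3/2 ≈ 1.5000)
z(a) = 13/2 + a (z(a) = 5 + (1*a + 3/2) = 5 + (a + 3/2) = 5 + (3/2 + a) = 13/2 + a)
d = 1/288 (d = 1/(299 - 11) = 1/288 ≈ 0.0034722)
d + z(18)*351 = 1/288 + (13/2 + 18)*351 = 1/288 + (49/2)*351 = 1/288 + 17199/2 = 2476657/288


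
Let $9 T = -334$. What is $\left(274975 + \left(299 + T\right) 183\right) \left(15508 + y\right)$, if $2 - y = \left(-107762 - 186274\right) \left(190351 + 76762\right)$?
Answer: $25360893980905252$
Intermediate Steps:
$y = 78540838070$ ($y = 2 - \left(-107762 - 186274\right) \left(190351 + 76762\right) = 2 - \left(-294036\right) 267113 = 2 - -78540838068 = 2 + 78540838068 = 78540838070$)
$T = - \frac{334}{9}$ ($T = \frac{1}{9} \left(-334\right) = - \frac{334}{9} \approx -37.111$)
$\left(274975 + \left(299 + T\right) 183\right) \left(15508 + y\right) = \left(274975 + \left(299 - \frac{334}{9}\right) 183\right) \left(15508 + 78540838070\right) = \left(274975 + \frac{2357}{9} \cdot 183\right) 78540853578 = \left(274975 + \frac{143777}{3}\right) 78540853578 = \frac{968702}{3} \cdot 78540853578 = 25360893980905252$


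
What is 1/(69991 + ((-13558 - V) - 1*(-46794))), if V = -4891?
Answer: 1/108118 ≈ 9.2492e-6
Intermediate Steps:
1/(69991 + ((-13558 - V) - 1*(-46794))) = 1/(69991 + ((-13558 - 1*(-4891)) - 1*(-46794))) = 1/(69991 + ((-13558 + 4891) + 46794)) = 1/(69991 + (-8667 + 46794)) = 1/(69991 + 38127) = 1/108118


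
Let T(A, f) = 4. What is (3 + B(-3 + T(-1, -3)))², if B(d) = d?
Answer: 16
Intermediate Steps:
(3 + B(-3 + T(-1, -3)))² = (3 + (-3 + 4))² = (3 + 1)² = 4² = 16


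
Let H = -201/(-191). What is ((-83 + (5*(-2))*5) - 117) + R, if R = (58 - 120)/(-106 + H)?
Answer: -4999408/20045 ≈ -249.41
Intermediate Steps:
H = 201/191 (H = -201*(-1/191) = 201/191 ≈ 1.0524)
R = 11842/20045 (R = (58 - 120)/(-106 + 201/191) = -62/(-20045/191) = -62*(-191/20045) = 11842/20045 ≈ 0.59077)
((-83 + (5*(-2))*5) - 117) + R = ((-83 + (5*(-2))*5) - 117) + 11842/20045 = ((-83 - 10*5) - 117) + 11842/20045 = ((-83 - 50) - 117) + 11842/20045 = (-133 - 117) + 11842/20045 = -250 + 11842/20045 = -4999408/20045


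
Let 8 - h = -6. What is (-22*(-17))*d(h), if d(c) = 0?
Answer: 0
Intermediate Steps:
h = 14 (h = 8 - 1*(-6) = 8 + 6 = 14)
(-22*(-17))*d(h) = -22*(-17)*0 = 374*0 = 0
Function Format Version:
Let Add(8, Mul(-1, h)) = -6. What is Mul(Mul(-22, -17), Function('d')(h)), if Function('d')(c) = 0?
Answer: 0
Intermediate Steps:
h = 14 (h = Add(8, Mul(-1, -6)) = Add(8, 6) = 14)
Mul(Mul(-22, -17), Function('d')(h)) = Mul(Mul(-22, -17), 0) = Mul(374, 0) = 0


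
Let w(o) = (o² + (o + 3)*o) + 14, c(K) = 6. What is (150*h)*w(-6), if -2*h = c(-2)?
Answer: -30600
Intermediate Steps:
h = -3 (h = -½*6 = -3)
w(o) = 14 + o² + o*(3 + o) (w(o) = (o² + (3 + o)*o) + 14 = (o² + o*(3 + o)) + 14 = 14 + o² + o*(3 + o))
(150*h)*w(-6) = (150*(-3))*(14 + 2*(-6)² + 3*(-6)) = -450*(14 + 2*36 - 18) = -450*(14 + 72 - 18) = -450*68 = -30600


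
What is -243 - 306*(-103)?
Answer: 31275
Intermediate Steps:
-243 - 306*(-103) = -243 + 31518 = 31275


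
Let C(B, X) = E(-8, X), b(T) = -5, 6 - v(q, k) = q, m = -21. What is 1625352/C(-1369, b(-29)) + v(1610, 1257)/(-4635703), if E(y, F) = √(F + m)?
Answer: 1604/4635703 - 812676*I*√26/13 ≈ 0.00034601 - 3.1876e+5*I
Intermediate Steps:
v(q, k) = 6 - q
E(y, F) = √(-21 + F) (E(y, F) = √(F - 21) = √(-21 + F))
C(B, X) = √(-21 + X)
1625352/C(-1369, b(-29)) + v(1610, 1257)/(-4635703) = 1625352/(√(-21 - 5)) + (6 - 1*1610)/(-4635703) = 1625352/(√(-26)) + (6 - 1610)*(-1/4635703) = 1625352/((I*√26)) - 1604*(-1/4635703) = 1625352*(-I*√26/26) + 1604/4635703 = -812676*I*√26/13 + 1604/4635703 = 1604/4635703 - 812676*I*√26/13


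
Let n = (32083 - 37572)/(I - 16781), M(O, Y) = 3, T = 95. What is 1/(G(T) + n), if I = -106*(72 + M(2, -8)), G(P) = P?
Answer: 24731/2354934 ≈ 0.010502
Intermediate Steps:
I = -7950 (I = -106*(72 + 3) = -106*75 = -7950)
n = 5489/24731 (n = (32083 - 37572)/(-7950 - 16781) = -5489/(-24731) = -5489*(-1/24731) = 5489/24731 ≈ 0.22195)
1/(G(T) + n) = 1/(95 + 5489/24731) = 1/(2354934/24731) = 24731/2354934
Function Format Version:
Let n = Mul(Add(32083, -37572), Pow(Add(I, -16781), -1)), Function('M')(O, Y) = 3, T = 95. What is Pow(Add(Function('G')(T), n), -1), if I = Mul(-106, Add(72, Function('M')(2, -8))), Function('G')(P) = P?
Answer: Rational(24731, 2354934) ≈ 0.010502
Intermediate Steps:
I = -7950 (I = Mul(-106, Add(72, 3)) = Mul(-106, 75) = -7950)
n = Rational(5489, 24731) (n = Mul(Add(32083, -37572), Pow(Add(-7950, -16781), -1)) = Mul(-5489, Pow(-24731, -1)) = Mul(-5489, Rational(-1, 24731)) = Rational(5489, 24731) ≈ 0.22195)
Pow(Add(Function('G')(T), n), -1) = Pow(Add(95, Rational(5489, 24731)), -1) = Pow(Rational(2354934, 24731), -1) = Rational(24731, 2354934)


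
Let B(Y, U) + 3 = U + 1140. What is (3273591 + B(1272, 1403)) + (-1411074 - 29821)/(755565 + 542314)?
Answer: 4252020185254/1297879 ≈ 3.2761e+6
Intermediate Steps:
B(Y, U) = 1137 + U (B(Y, U) = -3 + (U + 1140) = -3 + (1140 + U) = 1137 + U)
(3273591 + B(1272, 1403)) + (-1411074 - 29821)/(755565 + 542314) = (3273591 + (1137 + 1403)) + (-1411074 - 29821)/(755565 + 542314) = (3273591 + 2540) - 1440895/1297879 = 3276131 - 1440895*1/1297879 = 3276131 - 1440895/1297879 = 4252020185254/1297879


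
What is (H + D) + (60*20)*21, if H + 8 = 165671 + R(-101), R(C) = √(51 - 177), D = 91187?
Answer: 282050 + 3*I*√14 ≈ 2.8205e+5 + 11.225*I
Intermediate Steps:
R(C) = 3*I*√14 (R(C) = √(-126) = 3*I*√14)
H = 165663 + 3*I*√14 (H = -8 + (165671 + 3*I*√14) = 165663 + 3*I*√14 ≈ 1.6566e+5 + 11.225*I)
(H + D) + (60*20)*21 = ((165663 + 3*I*√14) + 91187) + (60*20)*21 = (256850 + 3*I*√14) + 1200*21 = (256850 + 3*I*√14) + 25200 = 282050 + 3*I*√14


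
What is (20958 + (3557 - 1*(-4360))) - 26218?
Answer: 2657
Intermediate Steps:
(20958 + (3557 - 1*(-4360))) - 26218 = (20958 + (3557 + 4360)) - 26218 = (20958 + 7917) - 26218 = 28875 - 26218 = 2657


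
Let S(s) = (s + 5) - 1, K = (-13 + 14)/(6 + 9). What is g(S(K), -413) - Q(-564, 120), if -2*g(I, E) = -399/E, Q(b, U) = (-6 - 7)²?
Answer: -19999/118 ≈ -169.48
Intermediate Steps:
Q(b, U) = 169 (Q(b, U) = (-13)² = 169)
K = 1/15 ≈ 0.066667
S(s) = 4 + s (S(s) = (5 + s) - 1 = 4 + s)
g(I, E) = 399/(2*E) (g(I, E) = -(-399)/(2*E) = 399/(2*E))
g(S(K), -413) - Q(-564, 120) = (399/2)/(-413) - 1*169 = (399/2)*(-1/413) - 169 = -57/118 - 169 = -19999/118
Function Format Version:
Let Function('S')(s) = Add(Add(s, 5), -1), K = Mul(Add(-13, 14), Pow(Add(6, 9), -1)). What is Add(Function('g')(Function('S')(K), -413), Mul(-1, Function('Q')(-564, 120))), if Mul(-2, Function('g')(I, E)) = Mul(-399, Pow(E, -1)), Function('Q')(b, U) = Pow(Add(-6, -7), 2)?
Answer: Rational(-19999, 118) ≈ -169.48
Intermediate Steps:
Function('Q')(b, U) = 169 (Function('Q')(b, U) = Pow(-13, 2) = 169)
K = Rational(1, 15) (K = Mul(1, Pow(15, -1)) = Mul(1, Rational(1, 15)) = Rational(1, 15) ≈ 0.066667)
Function('S')(s) = Add(4, s) (Function('S')(s) = Add(Add(5, s), -1) = Add(4, s))
Function('g')(I, E) = Mul(Rational(399, 2), Pow(E, -1)) (Function('g')(I, E) = Mul(Rational(-1, 2), Mul(-399, Pow(E, -1))) = Mul(Rational(399, 2), Pow(E, -1)))
Add(Function('g')(Function('S')(K), -413), Mul(-1, Function('Q')(-564, 120))) = Add(Mul(Rational(399, 2), Pow(-413, -1)), Mul(-1, 169)) = Add(Mul(Rational(399, 2), Rational(-1, 413)), -169) = Add(Rational(-57, 118), -169) = Rational(-19999, 118)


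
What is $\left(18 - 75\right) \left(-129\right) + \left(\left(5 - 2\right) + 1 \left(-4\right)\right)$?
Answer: $7352$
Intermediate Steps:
$\left(18 - 75\right) \left(-129\right) + \left(\left(5 - 2\right) + 1 \left(-4\right)\right) = \left(-57\right) \left(-129\right) + \left(\left(5 - 2\right) - 4\right) = 7353 + \left(3 - 4\right) = 7353 - 1 = 7352$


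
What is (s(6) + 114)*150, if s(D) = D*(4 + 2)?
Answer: 22500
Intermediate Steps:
s(D) = 6*D (s(D) = D*6 = 6*D)
(s(6) + 114)*150 = (6*6 + 114)*150 = (36 + 114)*150 = 150*150 = 22500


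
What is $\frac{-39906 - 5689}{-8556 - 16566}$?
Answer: $\frac{45595}{25122} \approx 1.8149$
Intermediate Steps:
$\frac{-39906 - 5689}{-8556 - 16566} = - \frac{45595}{-25122} = \left(-45595\right) \left(- \frac{1}{25122}\right) = \frac{45595}{25122}$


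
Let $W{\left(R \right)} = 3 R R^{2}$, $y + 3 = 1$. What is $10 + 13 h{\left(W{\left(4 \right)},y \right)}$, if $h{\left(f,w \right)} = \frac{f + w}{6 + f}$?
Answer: $\frac{2225}{99} \approx 22.475$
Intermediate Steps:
$y = -2$ ($y = -3 + 1 = -2$)
$W{\left(R \right)} = 3 R^{3}$
$h{\left(f,w \right)} = \frac{f + w}{6 + f}$
$10 + 13 h{\left(W{\left(4 \right)},y \right)} = 10 + 13 \frac{3 \cdot 4^{3} - 2}{6 + 3 \cdot 4^{3}} = 10 + 13 \frac{3 \cdot 64 - 2}{6 + 3 \cdot 64} = 10 + 13 \frac{192 - 2}{6 + 192} = 10 + 13 \cdot \frac{1}{198} \cdot 190 = 10 + 13 \cdot \frac{95}{99} = 10 + \frac{1235}{99} = \frac{2225}{99}$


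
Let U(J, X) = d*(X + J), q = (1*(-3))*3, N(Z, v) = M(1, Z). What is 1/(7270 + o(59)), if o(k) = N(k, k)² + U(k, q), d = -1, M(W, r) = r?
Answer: 1/10701 ≈ 9.3449e-5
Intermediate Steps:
N(Z, v) = Z
q = -9 (q = -3*3 = -9)
U(J, X) = -J - X (U(J, X) = -(X + J) = -(J + X) = -J - X)
o(k) = 9 + k² - k (o(k) = k² + (-k - 1*(-9)) = k² + (-k + 9) = k² + (9 - k) = 9 + k² - k)
1/(7270 + o(59)) = 1/(7270 + (9 + 59² - 1*59)) = 1/(7270 + (9 + 3481 - 59)) = 1/(7270 + 3431) = 1/10701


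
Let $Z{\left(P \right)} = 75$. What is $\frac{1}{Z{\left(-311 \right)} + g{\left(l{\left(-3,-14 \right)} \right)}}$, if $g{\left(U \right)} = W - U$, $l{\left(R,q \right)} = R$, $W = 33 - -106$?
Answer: $\frac{1}{217} \approx 0.0046083$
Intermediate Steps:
$W = 139$ ($W = 33 + 106 = 139$)
$g{\left(U \right)} = 139 - U$
$\frac{1}{Z{\left(-311 \right)} + g{\left(l{\left(-3,-14 \right)} \right)}} = \frac{1}{75 + \left(139 - -3\right)} = \frac{1}{75 + \left(139 + 3\right)} = \frac{1}{75 + 142} = \frac{1}{217}$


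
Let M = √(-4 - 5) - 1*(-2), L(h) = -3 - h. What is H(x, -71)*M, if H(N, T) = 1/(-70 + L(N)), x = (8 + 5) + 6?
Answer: -1/46 - 3*I/92 ≈ -0.021739 - 0.032609*I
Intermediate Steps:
x = 19 (x = 13 + 6 = 19)
H(N, T) = 1/(-73 - N) (H(N, T) = 1/(-70 + (-3 - N)) = 1/(-73 - N))
M = 2 + 3*I (M = √(-9) + 2 = 3*I + 2 = 2 + 3*I ≈ 2.0 + 3.0*I)
H(x, -71)*M = (-1/(73 + 19))*(2 + 3*I) = (-1/92)*(2 + 3*I) = (-1*1/92)*(2 + 3*I) = -(2 + 3*I)/92 = -1/46 - 3*I/92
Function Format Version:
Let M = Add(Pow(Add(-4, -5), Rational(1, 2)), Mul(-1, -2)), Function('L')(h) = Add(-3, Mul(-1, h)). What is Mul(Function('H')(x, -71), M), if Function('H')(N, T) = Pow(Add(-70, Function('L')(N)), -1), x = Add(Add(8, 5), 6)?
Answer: Add(Rational(-1, 46), Mul(Rational(-3, 92), I)) ≈ Add(-0.021739, Mul(-0.032609, I))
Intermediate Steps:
x = 19 (x = Add(13, 6) = 19)
Function('H')(N, T) = Pow(Add(-73, Mul(-1, N)), -1) (Function('H')(N, T) = Pow(Add(-70, Add(-3, Mul(-1, N))), -1) = Pow(Add(-73, Mul(-1, N)), -1))
M = Add(2, Mul(3, I)) (M = Add(Pow(-9, Rational(1, 2)), 2) = Add(Mul(3, I), 2) = Add(2, Mul(3, I)) ≈ Add(2.0000, Mul(3.0000, I)))
Mul(Function('H')(x, -71), M) = Mul(Mul(-1, Pow(Add(73, 19), -1)), Add(2, Mul(3, I))) = Mul(Mul(-1, Pow(92, -1)), Add(2, Mul(3, I))) = Mul(Mul(-1, Rational(1, 92)), Add(2, Mul(3, I))) = Mul(Rational(-1, 92), Add(2, Mul(3, I))) = Add(Rational(-1, 46), Mul(Rational(-3, 92), I))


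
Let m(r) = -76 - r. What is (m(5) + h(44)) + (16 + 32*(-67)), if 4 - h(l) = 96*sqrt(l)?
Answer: -2205 - 192*sqrt(11) ≈ -2841.8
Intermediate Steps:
h(l) = 4 - 96*sqrt(l)
(m(5) + h(44)) + (16 + 32*(-67)) = ((-76 - 1*5) + (4 - 192*sqrt(11))) + (16 + 32*(-67)) = ((-76 - 5) + (4 - 192*sqrt(11))) + (16 - 2144) = (-81 + (4 - 192*sqrt(11))) - 2128 = (-77 - 192*sqrt(11)) - 2128 = -2205 - 192*sqrt(11)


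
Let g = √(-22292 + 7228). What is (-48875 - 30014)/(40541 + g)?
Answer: -3198238949/1643587745 + 157778*I*√3766/1643587745 ≈ -1.9459 + 0.0058911*I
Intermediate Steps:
g = 2*I*√3766 (g = √(-15064) = 2*I*√3766 ≈ 122.74*I)
(-48875 - 30014)/(40541 + g) = (-48875 - 30014)/(40541 + 2*I*√3766) = -78889/(40541 + 2*I*√3766)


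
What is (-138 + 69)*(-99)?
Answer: 6831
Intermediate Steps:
(-138 + 69)*(-99) = -69*(-99) = 6831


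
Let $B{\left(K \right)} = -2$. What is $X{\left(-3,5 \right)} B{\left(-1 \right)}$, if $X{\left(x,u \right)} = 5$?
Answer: $-10$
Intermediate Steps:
$X{\left(-3,5 \right)} B{\left(-1 \right)} = 5 \left(-2\right) = -10$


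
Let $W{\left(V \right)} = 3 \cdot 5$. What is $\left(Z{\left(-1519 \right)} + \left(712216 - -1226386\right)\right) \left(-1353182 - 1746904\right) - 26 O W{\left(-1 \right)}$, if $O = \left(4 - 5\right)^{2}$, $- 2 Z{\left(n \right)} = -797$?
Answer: $-6011068304433$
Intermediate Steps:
$Z{\left(n \right)} = \frac{797}{2}$ ($Z{\left(n \right)} = \left(- \frac{1}{2}\right) \left(-797\right) = \frac{797}{2}$)
$W{\left(V \right)} = 15$
$O = 1$ ($O = \left(-1\right)^{2} = 1$)
$\left(Z{\left(-1519 \right)} + \left(712216 - -1226386\right)\right) \left(-1353182 - 1746904\right) - 26 O W{\left(-1 \right)} = \left(\frac{797}{2} + \left(712216 - -1226386\right)\right) \left(-1353182 - 1746904\right) - 26 \cdot 1 \cdot 15 = \left(\frac{797}{2} + \left(712216 + 1226386\right)\right) \left(-3100086\right) - 26 \cdot 15 = \left(\frac{797}{2} + 1938602\right) \left(-3100086\right) - 390 = \frac{3878001}{2} \left(-3100086\right) - 390 = -6011068304043 - 390 = -6011068304433$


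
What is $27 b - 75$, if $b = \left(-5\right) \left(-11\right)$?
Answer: $1410$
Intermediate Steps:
$b = 55$
$27 b - 75 = 27 \cdot 55 - 75 = 1485 - 75 = 1410$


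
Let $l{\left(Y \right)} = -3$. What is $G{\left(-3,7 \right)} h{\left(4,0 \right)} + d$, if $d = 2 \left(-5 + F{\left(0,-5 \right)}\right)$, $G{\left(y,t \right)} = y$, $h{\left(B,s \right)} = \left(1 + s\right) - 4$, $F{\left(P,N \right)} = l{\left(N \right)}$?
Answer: $-7$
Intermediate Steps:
$F{\left(P,N \right)} = -3$
$h{\left(B,s \right)} = -3 + s$
$d = -16$ ($d = 2 \left(-5 - 3\right) = 2 \left(-8\right) = -16$)
$G{\left(-3,7 \right)} h{\left(4,0 \right)} + d = - 3 \left(-3 + 0\right) - 16 = \left(-3\right) \left(-3\right) - 16 = 9 - 16 = -7$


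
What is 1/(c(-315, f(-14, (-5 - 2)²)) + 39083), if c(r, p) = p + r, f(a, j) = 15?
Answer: 1/38783 ≈ 2.5784e-5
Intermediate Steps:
1/(c(-315, f(-14, (-5 - 2)²)) + 39083) = 1/((15 - 315) + 39083) = 1/(-300 + 39083) = 1/38783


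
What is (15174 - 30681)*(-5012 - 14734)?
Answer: 306201222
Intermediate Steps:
(15174 - 30681)*(-5012 - 14734) = -15507*(-19746) = 306201222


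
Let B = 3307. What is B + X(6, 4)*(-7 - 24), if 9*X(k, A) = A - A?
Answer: 3307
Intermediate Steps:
X(k, A) = 0 (X(k, A) = (A - A)/9 = (⅑)*0 = 0)
B + X(6, 4)*(-7 - 24) = 3307 + 0*(-7 - 24) = 3307 + 0*(-31) = 3307 + 0 = 3307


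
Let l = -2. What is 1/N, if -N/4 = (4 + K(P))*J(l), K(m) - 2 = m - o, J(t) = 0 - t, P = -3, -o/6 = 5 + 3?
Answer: -1/408 ≈ -0.0024510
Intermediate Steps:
o = -48 (o = -6*(5 + 3) = -6*8 = -48)
J(t) = -t
K(m) = 50 + m (K(m) = 2 + (m - 1*(-48)) = 2 + (m + 48) = 2 + (48 + m) = 50 + m)
N = -408 (N = -4*(4 + (50 - 3))*(-1*(-2)) = -4*(4 + 47)*2 = -204*2 = -4*102 = -408)
1/N = 1/(-408) = -1/408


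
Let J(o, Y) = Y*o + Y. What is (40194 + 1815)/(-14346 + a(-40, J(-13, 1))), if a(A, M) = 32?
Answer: -42009/14314 ≈ -2.9348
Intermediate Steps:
J(o, Y) = Y + Y*o
(40194 + 1815)/(-14346 + a(-40, J(-13, 1))) = (40194 + 1815)/(-14346 + 32) = 42009/(-14314) = 42009*(-1/14314) = -42009/14314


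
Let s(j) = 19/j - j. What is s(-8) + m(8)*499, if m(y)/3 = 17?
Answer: 203637/8 ≈ 25455.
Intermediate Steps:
m(y) = 51 (m(y) = 3*17 = 51)
s(j) = -j + 19/j
s(-8) + m(8)*499 = (-1*(-8) + 19/(-8)) + 51*499 = (8 + 19*(-⅛)) + 25449 = (8 - 19/8) + 25449 = 45/8 + 25449 = 203637/8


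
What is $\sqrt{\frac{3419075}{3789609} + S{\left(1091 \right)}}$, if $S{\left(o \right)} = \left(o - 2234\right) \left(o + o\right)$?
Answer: $\frac{i \sqrt{35817034546553517231}}{3789609} \approx 1579.2 i$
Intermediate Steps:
$S{\left(o \right)} = 2 o \left(-2234 + o\right)$ ($S{\left(o \right)} = \left(-2234 + o\right) 2 o = 2 o \left(-2234 + o\right)$)
$\sqrt{\frac{3419075}{3789609} + S{\left(1091 \right)}} = \sqrt{\frac{3419075}{3789609} + 2 \cdot 1091 \left(-2234 + 1091\right)} = \sqrt{3419075 \cdot \frac{1}{3789609} + 2 \cdot 1091 \left(-1143\right)} = \sqrt{\frac{3419075}{3789609} - 2494026} = \sqrt{- \frac{9451379956759}{3789609}} = \frac{i \sqrt{35817034546553517231}}{3789609}$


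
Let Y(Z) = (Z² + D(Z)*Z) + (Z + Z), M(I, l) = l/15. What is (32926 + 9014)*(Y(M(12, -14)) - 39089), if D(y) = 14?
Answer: -8199912148/5 ≈ -1.6400e+9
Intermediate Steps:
M(I, l) = l/15 (M(I, l) = l*(1/15) = l/15)
Y(Z) = Z² + 16*Z (Y(Z) = (Z² + 14*Z) + (Z + Z) = (Z² + 14*Z) + 2*Z = Z² + 16*Z)
(32926 + 9014)*(Y(M(12, -14)) - 39089) = (32926 + 9014)*(((1/15)*(-14))*(16 + (1/15)*(-14)) - 39089) = 41940*(-14*(16 - 14/15)/15 - 39089) = 41940*(-14/15*226/15 - 39089) = 41940*(-3164/225 - 39089) = 41940*(-8798189/225) = -8199912148/5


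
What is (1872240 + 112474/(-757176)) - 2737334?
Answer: -327514263509/378588 ≈ -8.6509e+5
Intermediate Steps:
(1872240 + 112474/(-757176)) - 2737334 = (1872240 + 112474*(-1/757176)) - 2737334 = (1872240 - 56237/378588) - 2737334 = 708807540883/378588 - 2737334 = -327514263509/378588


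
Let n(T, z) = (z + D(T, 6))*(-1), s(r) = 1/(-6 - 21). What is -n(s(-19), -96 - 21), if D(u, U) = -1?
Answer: -118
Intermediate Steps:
s(r) = -1/27 (s(r) = 1/(-27) = -1/27)
n(T, z) = 1 - z (n(T, z) = (z - 1)*(-1) = (-1 + z)*(-1) = 1 - z)
-n(s(-19), -96 - 21) = -(1 - (-96 - 21)) = -(1 - 1*(-117)) = -(1 + 117) = -1*118 = -118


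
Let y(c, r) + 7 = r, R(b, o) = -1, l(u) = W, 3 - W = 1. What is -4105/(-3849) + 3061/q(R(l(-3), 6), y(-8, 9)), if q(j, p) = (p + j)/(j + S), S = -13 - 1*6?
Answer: -235631675/3849 ≈ -61219.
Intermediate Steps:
W = 2 (W = 3 - 1*1 = 3 - 1 = 2)
l(u) = 2
y(c, r) = -7 + r
S = -19 (S = -13 - 6 = -19)
q(j, p) = (j + p)/(-19 + j) (q(j, p) = (p + j)/(j - 19) = (j + p)/(-19 + j))
-4105/(-3849) + 3061/q(R(l(-3), 6), y(-8, 9)) = -4105/(-3849) + 3061/(((-1 + (-7 + 9))/(-19 - 1))) = -4105*(-1/3849) + 3061/(((-1 + 2)/(-20))) = 4105/3849 + 3061/((-1/20*1)) = 4105/3849 + 3061/(-1/20) = 4105/3849 + 3061*(-20) = 4105/3849 - 61220 = -235631675/3849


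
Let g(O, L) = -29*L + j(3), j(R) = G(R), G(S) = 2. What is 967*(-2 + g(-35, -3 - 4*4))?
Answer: 532817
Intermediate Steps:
j(R) = 2
g(O, L) = 2 - 29*L (g(O, L) = -29*L + 2 = 2 - 29*L)
967*(-2 + g(-35, -3 - 4*4)) = 967*(-2 + (2 - 29*(-3 - 4*4))) = 967*(-2 + (2 - 29*(-3 - 16))) = 967*(-2 + (2 - 29*(-19))) = 967*(-2 + (2 + 551)) = 967*(-2 + 553) = 967*551 = 532817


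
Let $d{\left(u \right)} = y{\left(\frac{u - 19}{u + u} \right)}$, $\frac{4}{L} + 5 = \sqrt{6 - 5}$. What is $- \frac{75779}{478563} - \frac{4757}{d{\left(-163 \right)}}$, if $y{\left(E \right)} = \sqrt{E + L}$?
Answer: $- \frac{75779}{478563} + \frac{4757 i \sqrt{326}}{12} \approx -0.15835 + 7157.5 i$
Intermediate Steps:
$L = -1$ ($L = \frac{4}{-5 + \sqrt{6 - 5}} = \frac{4}{-5 + \sqrt{1}} = \frac{4}{-5 + 1} = \frac{4}{-4} = 4 \left(- \frac{1}{4}\right) = -1$)
$y{\left(E \right)} = \sqrt{-1 + E}$ ($y{\left(E \right)} = \sqrt{E - 1} = \sqrt{-1 + E}$)
$d{\left(u \right)} = \sqrt{-1 + \frac{-19 + u}{2 u}}$ ($d{\left(u \right)} = \sqrt{-1 + \frac{u - 19}{u + u}} = \sqrt{-1 + \frac{-19 + u}{2 u}}$)
$- \frac{75779}{478563} - \frac{4757}{d{\left(-163 \right)}} = - \frac{75779}{478563} - \frac{4757}{\frac{1}{2} \sqrt{2} \sqrt{\frac{-19 - -163}{-163}}} = \left(-75779\right) \frac{1}{478563} - \frac{4757}{\frac{1}{2} \sqrt{2} \sqrt{- \frac{-19 + 163}{163}}} = - \frac{75779}{478563} - \frac{4757}{\frac{1}{2} \sqrt{2} \sqrt{\left(- \frac{1}{163}\right) 144}} = - \frac{75779}{478563} - \frac{4757}{\frac{1}{2} \sqrt{2} \sqrt{- \frac{144}{163}}} = - \frac{75779}{478563} - \frac{4757}{\frac{1}{2} \sqrt{2} \frac{12 i \sqrt{163}}{163}} = - \frac{75779}{478563} - \frac{4757}{\frac{6}{163} i \sqrt{326}} = - \frac{75779}{478563} - 4757 \left(- \frac{i \sqrt{326}}{12}\right) = - \frac{75779}{478563} + \frac{4757 i \sqrt{326}}{12}$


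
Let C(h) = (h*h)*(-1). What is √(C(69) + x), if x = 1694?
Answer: I*√3067 ≈ 55.38*I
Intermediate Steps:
C(h) = -h² (C(h) = h²*(-1) = -h²)
√(C(69) + x) = √(-1*69² + 1694) = √(-1*4761 + 1694) = √(-4761 + 1694) = √(-3067) = I*√3067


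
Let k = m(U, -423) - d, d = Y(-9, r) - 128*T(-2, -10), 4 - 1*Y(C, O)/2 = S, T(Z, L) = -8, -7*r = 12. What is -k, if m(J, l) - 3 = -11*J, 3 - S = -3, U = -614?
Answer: -5737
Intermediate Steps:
S = 6 (S = 3 - 1*(-3) = 3 + 3 = 6)
r = -12/7 (r = -⅐*12 = -12/7 ≈ -1.7143)
Y(C, O) = -4 (Y(C, O) = 8 - 2*6 = 8 - 12 = -4)
m(J, l) = 3 - 11*J
d = 1020 (d = -4 - 128*(-8) = -4 + 1024 = 1020)
k = 5737 (k = (3 - 11*(-614)) - 1*1020 = (3 + 6754) - 1020 = 6757 - 1020 = 5737)
-k = -1*5737 = -5737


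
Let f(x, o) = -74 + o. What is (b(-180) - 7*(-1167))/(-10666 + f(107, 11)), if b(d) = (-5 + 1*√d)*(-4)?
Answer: -8189/10729 + 24*I*√5/10729 ≈ -0.76326 + 0.0050019*I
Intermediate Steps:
b(d) = 20 - 4*√d (b(d) = (-5 + √d)*(-4) = 20 - 4*√d)
(b(-180) - 7*(-1167))/(-10666 + f(107, 11)) = ((20 - 24*I*√5) - 7*(-1167))/(-10666 + (-74 + 11)) = ((20 - 24*I*√5) + 8169)/(-10666 - 63) = ((20 - 24*I*√5) + 8169)/(-10729) = (8189 - 24*I*√5)*(-1/10729) = -8189/10729 + 24*I*√5/10729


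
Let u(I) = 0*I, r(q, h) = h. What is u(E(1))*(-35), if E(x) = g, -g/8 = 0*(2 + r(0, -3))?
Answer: 0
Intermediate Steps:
g = 0 (g = -0*(2 - 3) = -0*(-1) = -8*0 = 0)
E(x) = 0
u(I) = 0
u(E(1))*(-35) = 0*(-35) = 0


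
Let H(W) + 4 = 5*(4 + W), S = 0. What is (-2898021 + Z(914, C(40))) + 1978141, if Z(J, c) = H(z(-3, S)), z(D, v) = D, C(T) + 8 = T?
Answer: -919879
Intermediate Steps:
C(T) = -8 + T
H(W) = 16 + 5*W (H(W) = -4 + 5*(4 + W) = -4 + (20 + 5*W) = 16 + 5*W)
Z(J, c) = 1 (Z(J, c) = 16 + 5*(-3) = 16 - 15 = 1)
(-2898021 + Z(914, C(40))) + 1978141 = (-2898021 + 1) + 1978141 = -2898020 + 1978141 = -919879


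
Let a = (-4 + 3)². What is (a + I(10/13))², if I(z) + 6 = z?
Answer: 3025/169 ≈ 17.899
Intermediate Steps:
I(z) = -6 + z
a = 1 (a = (-1)² = 1)
(a + I(10/13))² = (1 + (-6 + 10/13))² = (1 - 68/13)² = (-55/13)² = 3025/169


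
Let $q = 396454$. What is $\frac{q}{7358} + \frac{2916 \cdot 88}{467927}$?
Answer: $\frac{93699826261}{1721503433} \approx 54.429$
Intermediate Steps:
$\frac{q}{7358} + \frac{2916 \cdot 88}{467927} = \frac{396454}{7358} + \frac{2916 \cdot 88}{467927} = 396454 \cdot \frac{1}{7358} + 256608 \cdot \frac{1}{467927} = \frac{198227}{3679} + \frac{256608}{467927} = \frac{93699826261}{1721503433}$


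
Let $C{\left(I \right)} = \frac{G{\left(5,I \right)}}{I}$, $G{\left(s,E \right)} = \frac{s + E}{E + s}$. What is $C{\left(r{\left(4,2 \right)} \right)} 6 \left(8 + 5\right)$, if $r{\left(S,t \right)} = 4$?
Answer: $\frac{39}{2} \approx 19.5$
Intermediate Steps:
$G{\left(s,E \right)} = 1$ ($G{\left(s,E \right)} = \frac{E + s}{E + s} = 1$)
$C{\left(I \right)} = \frac{1}{I}$ ($C{\left(I \right)} = 1 \frac{1}{I} = \frac{1}{I}$)
$C{\left(r{\left(4,2 \right)} \right)} 6 \left(8 + 5\right) = \frac{6 \left(8 + 5\right)}{4} = \frac{6 \cdot 13}{4} = \frac{1}{4} \cdot 78 = \frac{39}{2}$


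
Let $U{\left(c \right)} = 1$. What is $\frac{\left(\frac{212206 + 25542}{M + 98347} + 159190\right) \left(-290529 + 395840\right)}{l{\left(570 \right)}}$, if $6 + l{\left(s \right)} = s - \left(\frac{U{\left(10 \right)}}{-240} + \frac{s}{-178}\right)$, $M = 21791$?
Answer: $\frac{7170101672445930880}{242589237167} \approx 2.9557 \cdot 10^{7}$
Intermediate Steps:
$l{\left(s \right)} = - \frac{1439}{240} + \frac{179 s}{178}$ ($l{\left(s \right)} = -6 - \left(\frac{1}{-240} - s + \frac{s}{-178}\right) = -6 - \left(- \frac{1}{240} - s + s \left(- \frac{1}{178}\right)\right) = -6 + \left(s - \left(- \frac{1}{240} - \frac{s}{178}\right)\right) = -6 + \left(s + \left(\frac{1}{240} + \frac{s}{178}\right)\right) = -6 + \left(\frac{1}{240} + \frac{179 s}{178}\right) = - \frac{1439}{240} + \frac{179 s}{178}$)
$\frac{\left(\frac{212206 + 25542}{M + 98347} + 159190\right) \left(-290529 + 395840\right)}{l{\left(570 \right)}} = \frac{\left(\frac{212206 + 25542}{21791 + 98347} + 159190\right) \left(-290529 + 395840\right)}{- \frac{1439}{240} + \frac{179}{178} \cdot 570} = \frac{\left(\frac{237748}{120138} + 159190\right) 105311}{- \frac{1439}{240} + \frac{51015}{89}} = \frac{\left(237748 \cdot \frac{1}{120138} + 159190\right) 105311}{\frac{12115529}{21360}} = \left(\frac{118874}{60069} + 159190\right) 105311 \cdot \frac{21360}{12115529} = \frac{9562502984}{60069} \cdot 105311 \cdot \frac{21360}{12115529} = \frac{1007036751748024}{60069} \cdot \frac{21360}{12115529} = \frac{7170101672445930880}{242589237167}$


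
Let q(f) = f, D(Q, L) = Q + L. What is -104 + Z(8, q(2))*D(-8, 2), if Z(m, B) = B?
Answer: -116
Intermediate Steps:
D(Q, L) = L + Q
-104 + Z(8, q(2))*D(-8, 2) = -104 + 2*(2 - 8) = -104 + 2*(-6) = -104 - 12 = -116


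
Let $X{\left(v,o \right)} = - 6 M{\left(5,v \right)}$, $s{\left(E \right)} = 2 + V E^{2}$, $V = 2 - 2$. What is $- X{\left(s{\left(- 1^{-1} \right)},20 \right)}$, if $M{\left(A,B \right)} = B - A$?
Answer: $-18$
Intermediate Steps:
$V = 0$ ($V = 2 - 2 = 0$)
$s{\left(E \right)} = 2$ ($s{\left(E \right)} = 2 + 0 E^{2} = 2 + 0 = 2$)
$X{\left(v,o \right)} = 30 - 6 v$ ($X{\left(v,o \right)} = - 6 \left(v - 5\right) = - 6 \left(-5 + v\right) = 30 - 6 v$)
$- X{\left(s{\left(- 1^{-1} \right)},20 \right)} = - (30 - 12) = \left(-1\right) 18 = -18$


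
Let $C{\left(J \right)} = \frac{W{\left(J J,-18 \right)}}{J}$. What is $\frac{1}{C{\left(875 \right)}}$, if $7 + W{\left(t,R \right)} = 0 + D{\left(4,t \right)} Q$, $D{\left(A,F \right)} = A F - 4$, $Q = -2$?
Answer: $- \frac{875}{6124999} \approx -0.00014286$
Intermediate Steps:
$D{\left(A,F \right)} = -4 + A F$
$W{\left(t,R \right)} = 1 - 8 t$ ($W{\left(t,R \right)} = -7 + \left(0 + \left(-4 + 4 t\right) \left(-2\right)\right) = -7 + \left(0 - \left(-8 + 8 t\right)\right) = -7 - \left(-8 + 8 t\right) = 1 - 8 t$)
$C{\left(J \right)} = \frac{1 - 8 J^{2}}{J}$ ($C{\left(J \right)} = \frac{1 - 8 J J}{J} = \frac{1 - 8 J^{2}}{J}$)
$\frac{1}{C{\left(875 \right)}} = \frac{1}{\frac{1}{875} - 7000} = \frac{1}{- \frac{6124999}{875}} = - \frac{875}{6124999}$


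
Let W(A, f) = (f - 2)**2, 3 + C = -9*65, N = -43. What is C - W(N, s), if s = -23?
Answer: -1213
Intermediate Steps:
C = -588 (C = -3 - 9*65 = -3 - 585 = -588)
W(A, f) = (-2 + f)**2
C - W(N, s) = -588 - (-2 - 23)**2 = -588 - 1*(-25)**2 = -588 - 1*625 = -588 - 625 = -1213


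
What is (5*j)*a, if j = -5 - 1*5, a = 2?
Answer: -100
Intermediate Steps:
j = -10 (j = -5 - 5 = -10)
(5*j)*a = (5*(-10))*2 = -50*2 = -100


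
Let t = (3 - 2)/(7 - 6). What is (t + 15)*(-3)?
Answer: -48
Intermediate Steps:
t = 1 (t = 1/1 = 1*1 = 1)
(t + 15)*(-3) = (1 + 15)*(-3) = 16*(-3) = -48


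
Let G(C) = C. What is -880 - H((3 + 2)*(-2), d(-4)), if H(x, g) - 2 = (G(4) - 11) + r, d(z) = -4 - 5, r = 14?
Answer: -889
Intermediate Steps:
d(z) = -9
H(x, g) = 9 (H(x, g) = 2 + ((4 - 11) + 14) = 2 + (-7 + 14) = 2 + 7 = 9)
-880 - H((3 + 2)*(-2), d(-4)) = -880 - 1*9 = -880 - 9 = -889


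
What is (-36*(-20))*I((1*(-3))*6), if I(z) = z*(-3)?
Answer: 38880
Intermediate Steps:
I(z) = -3*z
(-36*(-20))*I((1*(-3))*6) = (-36*(-20))*(-3*1*(-3)*6) = 720*(-(-9)*6) = 720*(-3*(-18)) = 720*54 = 38880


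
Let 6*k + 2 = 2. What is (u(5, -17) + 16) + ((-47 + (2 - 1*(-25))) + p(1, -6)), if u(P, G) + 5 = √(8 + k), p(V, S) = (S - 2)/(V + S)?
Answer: -37/5 + 2*√2 ≈ -4.5716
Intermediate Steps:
p(V, S) = (-2 + S)/(S + V)
k = 0 (k = -⅓ + (⅙)*2 = -⅓ + ⅓ = 0)
u(P, G) = -5 + 2*√2 (u(P, G) = -5 + √(8 + 0) = -5 + √8 = -5 + 2*√2)
(u(5, -17) + 16) + ((-47 + (2 - 1*(-25))) + p(1, -6)) = ((-5 + 2*√2) + 16) + ((-47 + (2 - 1*(-25))) + (-2 - 6)/(-6 + 1)) = (11 + 2*√2) + ((-47 + (2 + 25)) - 8/(-5)) = (11 + 2*√2) + ((-47 + 27) - ⅕*(-8)) = (11 + 2*√2) + (-20 + 8/5) = (11 + 2*√2) - 92/5 = -37/5 + 2*√2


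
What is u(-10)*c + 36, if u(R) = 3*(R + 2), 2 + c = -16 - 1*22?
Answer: 996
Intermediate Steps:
c = -40 (c = -2 + (-16 - 1*22) = -2 + (-16 - 22) = -2 - 38 = -40)
u(R) = 6 + 3*R (u(R) = 3*(2 + R) = 6 + 3*R)
u(-10)*c + 36 = (6 + 3*(-10))*(-40) + 36 = (6 - 30)*(-40) + 36 = -24*(-40) + 36 = 960 + 36 = 996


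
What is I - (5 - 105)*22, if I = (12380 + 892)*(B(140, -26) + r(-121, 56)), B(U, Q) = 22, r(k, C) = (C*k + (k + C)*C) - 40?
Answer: -138477848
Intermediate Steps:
r(k, C) = -40 + C*k + C*(C + k) (r(k, C) = (C*k + (C + k)*C) - 40 = (C*k + C*(C + k)) - 40 = -40 + C*k + C*(C + k))
I = -138480048 (I = (12380 + 892)*(22 + (-40 + 56² + 2*56*(-121))) = 13272*(22 + (-40 + 3136 - 13552)) = 13272*(22 - 10456) = 13272*(-10434) = -138480048)
I - (5 - 105)*22 = -138480048 - (5 - 105)*22 = -138480048 - (-100)*22 = -138480048 - 1*(-2200) = -138480048 + 2200 = -138477848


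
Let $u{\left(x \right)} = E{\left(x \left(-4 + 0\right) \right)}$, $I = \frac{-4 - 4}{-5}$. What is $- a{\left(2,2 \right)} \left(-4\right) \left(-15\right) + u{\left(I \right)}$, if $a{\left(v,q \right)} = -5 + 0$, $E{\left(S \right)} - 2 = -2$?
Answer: $300$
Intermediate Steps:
$I = \frac{8}{5}$ ($I = \left(-8\right) \left(- \frac{1}{5}\right) = \frac{8}{5} \approx 1.6$)
$E{\left(S \right)} = 0$ ($E{\left(S \right)} = 2 - 2 = 0$)
$a{\left(v,q \right)} = -5$
$u{\left(x \right)} = 0$
$- a{\left(2,2 \right)} \left(-4\right) \left(-15\right) + u{\left(I \right)} = \left(-1\right) \left(-5\right) \left(-4\right) \left(-15\right) + 0 = 5 \left(-4\right) \left(-15\right) + 0 = \left(-20\right) \left(-15\right) + 0 = 300 + 0 = 300$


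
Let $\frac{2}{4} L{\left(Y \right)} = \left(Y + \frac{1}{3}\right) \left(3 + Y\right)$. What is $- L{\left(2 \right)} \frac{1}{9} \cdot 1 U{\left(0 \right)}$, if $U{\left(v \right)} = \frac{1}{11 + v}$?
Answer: $- \frac{70}{297} \approx -0.23569$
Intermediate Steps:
$L{\left(Y \right)} = 2 \left(3 + Y\right) \left(\frac{1}{3} + Y\right)$ ($L{\left(Y \right)} = 2 \left(Y + \frac{1}{3}\right) \left(3 + Y\right) = 2 \left(\frac{1}{3} + Y\right) \left(3 + Y\right) = 2 \left(3 + Y\right) \left(\frac{1}{3} + Y\right)$)
$- L{\left(2 \right)} \frac{1}{9} \cdot 1 U{\left(0 \right)} = \frac{- (2 + 2 \cdot 2^{2} + \frac{20}{3} \cdot 2) \frac{1}{9} \cdot 1}{11 + 0} = \frac{- (2 + 2 \cdot 4 + \frac{40}{3}) \frac{1}{9} \cdot 1}{11} = - (2 + 8 + \frac{40}{3}) \frac{1}{9} \cdot \frac{1}{11} = \left(-1\right) \frac{70}{3} \cdot \frac{1}{9} \cdot \frac{1}{11} = \left(- \frac{70}{3}\right) \frac{1}{9} \cdot \frac{1}{11} = \left(- \frac{70}{27}\right) \frac{1}{11} = - \frac{70}{297}$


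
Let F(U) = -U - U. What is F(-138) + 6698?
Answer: 6974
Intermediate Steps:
F(U) = -2*U
F(-138) + 6698 = -2*(-138) + 6698 = 276 + 6698 = 6974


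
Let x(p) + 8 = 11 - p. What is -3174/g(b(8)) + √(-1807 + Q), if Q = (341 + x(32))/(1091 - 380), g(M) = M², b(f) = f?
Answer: -1587/32 + I*√101472735/237 ≈ -49.594 + 42.504*I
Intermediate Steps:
x(p) = 3 - p (x(p) = -8 + (11 - p) = 3 - p)
Q = 104/237 (Q = (341 + (3 - 1*32))/(1091 - 380) = (341 + (3 - 32))/711 = (341 - 29)*(1/711) = 312*(1/711) = 104/237 ≈ 0.43882)
-3174/g(b(8)) + √(-1807 + Q) = -3174/(8²) + √(-1807 + 104/237) = -3174/64 + √(-428155/237) = -3174*1/64 + I*√101472735/237 = -1587/32 + I*√101472735/237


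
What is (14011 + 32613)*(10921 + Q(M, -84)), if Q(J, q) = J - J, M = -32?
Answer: 509180704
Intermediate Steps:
Q(J, q) = 0
(14011 + 32613)*(10921 + Q(M, -84)) = (14011 + 32613)*(10921 + 0) = 46624*10921 = 509180704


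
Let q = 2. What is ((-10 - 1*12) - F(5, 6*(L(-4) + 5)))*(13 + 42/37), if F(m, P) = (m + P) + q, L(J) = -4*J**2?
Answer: 169975/37 ≈ 4593.9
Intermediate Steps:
F(m, P) = 2 + P + m (F(m, P) = (m + P) + 2 = (P + m) + 2 = 2 + P + m)
((-10 - 1*12) - F(5, 6*(L(-4) + 5)))*(13 + 42/37) = ((-10 - 1*12) - (2 + 6*(-4*(-4)**2 + 5) + 5))*(13 + 42/37) = ((-10 - 12) - (2 + 6*(-4*16 + 5) + 5))*(13 + 42*(1/37)) = (-22 - (2 + 6*(-64 + 5) + 5))*(13 + 42/37) = (-22 - (2 + 6*(-59) + 5))*(523/37) = (-22 - (2 - 354 + 5))*(523/37) = (-22 - 1*(-347))*(523/37) = (-22 + 347)*(523/37) = 325*(523/37) = 169975/37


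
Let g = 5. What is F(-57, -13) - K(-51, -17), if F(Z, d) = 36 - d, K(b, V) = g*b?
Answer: 304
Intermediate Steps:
K(b, V) = 5*b
F(-57, -13) - K(-51, -17) = (36 - 1*(-13)) - 5*(-51) = (36 + 13) - 1*(-255) = 49 + 255 = 304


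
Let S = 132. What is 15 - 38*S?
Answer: -5001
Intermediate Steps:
15 - 38*S = 15 - 38*132 = 15 - 5016 = -5001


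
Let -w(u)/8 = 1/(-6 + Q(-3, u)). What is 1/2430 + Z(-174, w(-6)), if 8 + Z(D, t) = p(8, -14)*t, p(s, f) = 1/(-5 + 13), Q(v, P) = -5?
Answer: -211399/26730 ≈ -7.9087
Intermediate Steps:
w(u) = 8/11 (w(u) = -8/(-6 - 5) = -8/(-11) = -8*(-1/11) = 8/11)
p(s, f) = ⅛ (p(s, f) = 1/8 = ⅛)
Z(D, t) = -8 + t/8
1/2430 + Z(-174, w(-6)) = 1/2430 + (-8 + (⅛)*(8/11)) = 1/2430 + (-8 + 1/11) = 1/2430 - 87/11 = -211399/26730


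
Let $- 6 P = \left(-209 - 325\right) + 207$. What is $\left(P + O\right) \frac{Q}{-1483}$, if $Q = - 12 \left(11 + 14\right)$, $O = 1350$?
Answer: $\frac{421350}{1483} \approx 284.12$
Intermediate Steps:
$P = \frac{109}{2}$ ($P = - \frac{\left(-209 - 325\right) + 207}{6} = - \frac{-534 + 207}{6} = \left(- \frac{1}{6}\right) \left(-327\right) = \frac{109}{2} \approx 54.5$)
$Q = -300$ ($Q = \left(-12\right) 25 = -300$)
$\left(P + O\right) \frac{Q}{-1483} = \left(\frac{109}{2} + 1350\right) \left(- \frac{300}{-1483}\right) = \frac{2809 \left(\left(-300\right) \left(- \frac{1}{1483}\right)\right)}{2} = \frac{2809}{2} \cdot \frac{300}{1483} = \frac{421350}{1483}$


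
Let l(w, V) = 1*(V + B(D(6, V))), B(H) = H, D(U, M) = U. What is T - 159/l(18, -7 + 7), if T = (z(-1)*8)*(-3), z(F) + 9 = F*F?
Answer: 331/2 ≈ 165.50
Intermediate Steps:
z(F) = -9 + F² (z(F) = -9 + F*F = -9 + F²)
l(w, V) = 6 + V (l(w, V) = 1*(V + 6) = 1*(6 + V) = 6 + V)
T = 192 (T = ((-9 + (-1)²)*8)*(-3) = ((-9 + 1)*8)*(-3) = -8*8*(-3) = -64*(-3) = 192)
T - 159/l(18, -7 + 7) = 192 - 159/(6 + (-7 + 7)) = 192 - 159/(6 + 0) = 192 - 159/6 = 192 - 159*⅙ = 192 - 53/2 = 331/2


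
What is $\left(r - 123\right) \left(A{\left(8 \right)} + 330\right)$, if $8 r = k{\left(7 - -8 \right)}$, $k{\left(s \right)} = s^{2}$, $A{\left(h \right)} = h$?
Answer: $- \frac{128271}{4} \approx -32068.0$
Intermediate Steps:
$r = \frac{225}{8}$ ($r = \frac{\left(7 - -8\right)^{2}}{8} = \frac{\left(7 + 8\right)^{2}}{8} = \frac{15^{2}}{8} = \frac{1}{8} \cdot 225 = \frac{225}{8} \approx 28.125$)
$\left(r - 123\right) \left(A{\left(8 \right)} + 330\right) = \left(\frac{225}{8} - 123\right) \left(8 + 330\right) = \left(- \frac{759}{8}\right) 338 = - \frac{128271}{4}$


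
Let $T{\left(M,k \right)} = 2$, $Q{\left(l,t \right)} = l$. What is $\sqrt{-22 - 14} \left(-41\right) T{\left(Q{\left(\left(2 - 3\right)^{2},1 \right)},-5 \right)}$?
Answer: $- 492 i \approx - 492.0 i$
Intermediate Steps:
$\sqrt{-22 - 14} \left(-41\right) T{\left(Q{\left(\left(2 - 3\right)^{2},1 \right)},-5 \right)} = \sqrt{-22 - 14} \left(-41\right) 2 = \sqrt{-36} \left(-41\right) 2 = 6 i \left(-41\right) 2 = - 246 i 2 = - 492 i$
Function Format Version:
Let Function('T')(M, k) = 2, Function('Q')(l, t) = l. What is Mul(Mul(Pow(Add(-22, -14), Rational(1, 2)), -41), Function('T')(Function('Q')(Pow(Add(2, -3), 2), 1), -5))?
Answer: Mul(-492, I) ≈ Mul(-492.00, I)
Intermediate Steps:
Mul(Mul(Pow(Add(-22, -14), Rational(1, 2)), -41), Function('T')(Function('Q')(Pow(Add(2, -3), 2), 1), -5)) = Mul(Mul(Pow(Add(-22, -14), Rational(1, 2)), -41), 2) = Mul(Mul(Pow(-36, Rational(1, 2)), -41), 2) = Mul(Mul(Mul(6, I), -41), 2) = Mul(Mul(-246, I), 2) = Mul(-492, I)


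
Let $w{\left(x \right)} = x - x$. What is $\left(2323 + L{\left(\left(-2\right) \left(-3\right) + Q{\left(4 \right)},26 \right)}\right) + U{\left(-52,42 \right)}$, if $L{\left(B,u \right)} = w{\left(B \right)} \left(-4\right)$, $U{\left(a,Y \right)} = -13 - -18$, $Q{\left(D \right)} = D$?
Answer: $2328$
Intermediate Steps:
$w{\left(x \right)} = 0$
$U{\left(a,Y \right)} = 5$ ($U{\left(a,Y \right)} = -13 + 18 = 5$)
$L{\left(B,u \right)} = 0$ ($L{\left(B,u \right)} = 0 \left(-4\right) = 0$)
$\left(2323 + L{\left(\left(-2\right) \left(-3\right) + Q{\left(4 \right)},26 \right)}\right) + U{\left(-52,42 \right)} = \left(2323 + 0\right) + 5 = 2323 + 5 = 2328$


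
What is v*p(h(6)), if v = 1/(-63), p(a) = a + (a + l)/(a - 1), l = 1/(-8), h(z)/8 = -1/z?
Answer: 17/1512 ≈ 0.011243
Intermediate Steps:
h(z) = -8/z (h(z) = 8*(-1/z) = -8/z)
l = -⅛ ≈ -0.12500
p(a) = a + (-⅛ + a)/(-1 + a) (p(a) = a + (a - ⅛)/(a - 1) = a + (-⅛ + a)/(-1 + a))
v = -1/63 ≈ -0.015873
v*p(h(6)) = -(-⅛ + (-8/6)²)/(63*(-1 - 8/6)) = -(-⅛ + (-8*⅙)²)/(63*(-1 - 8*⅙)) = -(-⅛ + (-4/3)²)/(63*(-1 - 4/3)) = -(-⅛ + 16/9)/(63*(-7/3)) = -(-1)*119/(147*72) = -1/63*(-17/24) = 17/1512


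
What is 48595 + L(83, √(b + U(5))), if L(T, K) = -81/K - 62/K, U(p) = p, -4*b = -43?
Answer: 48595 - 286*√7/21 ≈ 48559.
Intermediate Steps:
b = 43/4 (b = -¼*(-43) = 43/4 ≈ 10.750)
L(T, K) = -143/K
48595 + L(83, √(b + U(5))) = 48595 - 143/√(43/4 + 5) = 48595 - 143*2*√7/21 = 48595 - 286*√7/21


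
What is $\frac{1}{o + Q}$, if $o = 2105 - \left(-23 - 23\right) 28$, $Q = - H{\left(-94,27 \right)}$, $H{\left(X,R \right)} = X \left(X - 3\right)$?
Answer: $- \frac{1}{5725} \approx -0.00017467$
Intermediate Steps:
$H{\left(X,R \right)} = X \left(-3 + X\right)$
$Q = -9118$ ($Q = - \left(-94\right) \left(-3 - 94\right) = - \left(-94\right) \left(-97\right) = \left(-1\right) 9118 = -9118$)
$o = 3393$ ($o = 2105 - \left(-46\right) 28 = 2105 - -1288 = 2105 + 1288 = 3393$)
$\frac{1}{o + Q} = \frac{1}{3393 - 9118} = \frac{1}{-5725} = - \frac{1}{5725}$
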